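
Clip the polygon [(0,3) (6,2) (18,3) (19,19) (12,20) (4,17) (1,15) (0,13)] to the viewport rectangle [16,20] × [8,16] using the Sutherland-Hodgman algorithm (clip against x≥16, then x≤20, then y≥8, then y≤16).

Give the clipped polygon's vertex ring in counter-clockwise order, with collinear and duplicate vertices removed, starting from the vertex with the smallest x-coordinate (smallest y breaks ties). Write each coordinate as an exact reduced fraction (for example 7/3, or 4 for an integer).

1. After x ≥ 16: [(16,17/6) (18,3) (19,19) (16,136/7)]
2. After x ≤ 20: [(16,17/6) (18,3) (19,19) (16,136/7)]
3. After y ≥ 8: [(16,8) (293/16,8) (19,19) (16,136/7)]
4. After y ≤ 16: [(16,16) (16,8) (293/16,8) (301/16,16)]
5. Canonical ring: [(16,8) (293/16,8) (301/16,16) (16,16)]

Clipped polygon: [(16,8) (293/16,8) (301/16,16) (16,16)]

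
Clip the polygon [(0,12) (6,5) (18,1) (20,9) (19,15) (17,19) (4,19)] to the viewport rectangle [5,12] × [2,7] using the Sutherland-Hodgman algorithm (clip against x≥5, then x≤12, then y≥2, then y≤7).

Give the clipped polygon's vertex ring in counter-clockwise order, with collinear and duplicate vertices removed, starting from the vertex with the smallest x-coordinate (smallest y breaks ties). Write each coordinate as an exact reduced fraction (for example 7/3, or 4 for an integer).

1. After x ≥ 5: [(5,37/6) (6,5) (18,1) (20,9) (19,15) (17,19) (5,19)]
2. After x ≤ 12: [(5,37/6) (6,5) (12,3) (12,19) (5,19)]
3. After y ≥ 2: [(5,37/6) (6,5) (12,3) (12,19) (5,19)]
4. After y ≤ 7: [(5,7) (5,37/6) (6,5) (12,3) (12,7)]
5. Canonical ring: [(5,37/6) (6,5) (12,3) (12,7) (5,7)]

Clipped polygon: [(5,37/6) (6,5) (12,3) (12,7) (5,7)]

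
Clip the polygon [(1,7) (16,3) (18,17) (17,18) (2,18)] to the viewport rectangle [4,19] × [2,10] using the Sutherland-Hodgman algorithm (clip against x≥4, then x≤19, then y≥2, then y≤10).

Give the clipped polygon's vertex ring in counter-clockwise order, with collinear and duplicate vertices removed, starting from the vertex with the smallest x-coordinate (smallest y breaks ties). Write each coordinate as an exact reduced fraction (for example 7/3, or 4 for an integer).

1. After x ≥ 4: [(4,31/5) (16,3) (18,17) (17,18) (4,18)]
2. After x ≤ 19: [(4,31/5) (16,3) (18,17) (17,18) (4,18)]
3. After y ≥ 2: [(4,31/5) (16,3) (18,17) (17,18) (4,18)]
4. After y ≤ 10: [(4,10) (4,31/5) (16,3) (17,10)]
5. Canonical ring: [(4,31/5) (16,3) (17,10) (4,10)]

Clipped polygon: [(4,31/5) (16,3) (17,10) (4,10)]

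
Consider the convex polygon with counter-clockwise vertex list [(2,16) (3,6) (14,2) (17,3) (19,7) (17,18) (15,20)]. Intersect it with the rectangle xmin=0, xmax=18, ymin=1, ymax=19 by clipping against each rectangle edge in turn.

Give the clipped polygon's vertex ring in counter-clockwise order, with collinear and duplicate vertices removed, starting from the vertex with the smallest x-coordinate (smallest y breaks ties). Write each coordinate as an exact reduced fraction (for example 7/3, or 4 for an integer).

1. After x ≥ 0: [(2,16) (3,6) (14,2) (17,3) (19,7) (17,18) (15,20)]
2. After x ≤ 18: [(2,16) (3,6) (14,2) (17,3) (18,5) (18,25/2) (17,18) (15,20)]
3. After y ≥ 1: [(2,16) (3,6) (14,2) (17,3) (18,5) (18,25/2) (17,18) (15,20)]
4. After y ≤ 19: [(47/4,19) (2,16) (3,6) (14,2) (17,3) (18,5) (18,25/2) (17,18) (16,19)]
5. Canonical ring: [(2,16) (3,6) (14,2) (17,3) (18,5) (18,25/2) (17,18) (16,19) (47/4,19)]

Clipped polygon: [(2,16) (3,6) (14,2) (17,3) (18,5) (18,25/2) (17,18) (16,19) (47/4,19)]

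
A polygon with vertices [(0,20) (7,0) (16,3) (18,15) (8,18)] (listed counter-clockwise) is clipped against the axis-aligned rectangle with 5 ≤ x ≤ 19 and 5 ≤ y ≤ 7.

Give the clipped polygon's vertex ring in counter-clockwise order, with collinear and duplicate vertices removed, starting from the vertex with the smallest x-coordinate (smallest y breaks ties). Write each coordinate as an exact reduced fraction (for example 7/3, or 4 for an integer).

1. After x ≥ 5: [(5,75/4) (5,40/7) (7,0) (16,3) (18,15) (8,18)]
2. After x ≤ 19: [(5,75/4) (5,40/7) (7,0) (16,3) (18,15) (8,18)]
3. After y ≥ 5: [(5,75/4) (5,40/7) (21/4,5) (49/3,5) (18,15) (8,18)]
4. After y ≤ 7: [(5,7) (5,40/7) (21/4,5) (49/3,5) (50/3,7)]
5. Canonical ring: [(5,40/7) (21/4,5) (49/3,5) (50/3,7) (5,7)]

Clipped polygon: [(5,40/7) (21/4,5) (49/3,5) (50/3,7) (5,7)]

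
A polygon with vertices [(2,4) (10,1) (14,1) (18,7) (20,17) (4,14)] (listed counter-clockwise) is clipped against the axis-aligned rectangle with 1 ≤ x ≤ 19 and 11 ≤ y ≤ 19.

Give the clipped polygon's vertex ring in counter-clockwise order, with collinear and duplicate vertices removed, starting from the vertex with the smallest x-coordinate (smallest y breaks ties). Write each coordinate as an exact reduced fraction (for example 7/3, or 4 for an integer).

Clipped polygon: [(17/5,11) (94/5,11) (19,12) (19,269/16) (4,14)]

1. After x ≥ 1: [(2,4) (10,1) (14,1) (18,7) (20,17) (4,14)]
2. After x ≤ 19: [(2,4) (10,1) (14,1) (18,7) (19,12) (19,269/16) (4,14)]
3. After y ≥ 11: [(17/5,11) (94/5,11) (19,12) (19,269/16) (4,14)]
4. After y ≤ 19: [(17/5,11) (94/5,11) (19,12) (19,269/16) (4,14)]
5. Canonical ring: [(17/5,11) (94/5,11) (19,12) (19,269/16) (4,14)]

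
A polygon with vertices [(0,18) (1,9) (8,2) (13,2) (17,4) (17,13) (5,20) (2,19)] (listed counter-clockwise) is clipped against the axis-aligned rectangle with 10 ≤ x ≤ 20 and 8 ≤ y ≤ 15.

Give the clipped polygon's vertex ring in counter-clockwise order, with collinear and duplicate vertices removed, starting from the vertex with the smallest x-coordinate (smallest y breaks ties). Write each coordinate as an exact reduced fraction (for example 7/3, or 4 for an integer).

1. After x ≥ 10: [(10,2) (13,2) (17,4) (17,13) (10,205/12)]
2. After x ≤ 20: [(10,2) (13,2) (17,4) (17,13) (10,205/12)]
3. After y ≥ 8: [(10,8) (17,8) (17,13) (10,205/12)]
4. After y ≤ 15: [(10,15) (10,8) (17,8) (17,13) (95/7,15)]
5. Canonical ring: [(10,8) (17,8) (17,13) (95/7,15) (10,15)]

Clipped polygon: [(10,8) (17,8) (17,13) (95/7,15) (10,15)]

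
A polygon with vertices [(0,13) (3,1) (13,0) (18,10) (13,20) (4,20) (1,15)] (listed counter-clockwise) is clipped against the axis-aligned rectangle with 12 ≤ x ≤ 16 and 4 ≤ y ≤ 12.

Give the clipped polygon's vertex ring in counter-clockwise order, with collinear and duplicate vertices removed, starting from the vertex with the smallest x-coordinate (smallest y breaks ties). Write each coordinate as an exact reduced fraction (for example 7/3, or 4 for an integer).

Clipped polygon: [(12,4) (15,4) (16,6) (16,12) (12,12)]

1. After x ≥ 12: [(12,1/10) (13,0) (18,10) (13,20) (12,20)]
2. After x ≤ 16: [(12,1/10) (13,0) (16,6) (16,14) (13,20) (12,20)]
3. After y ≥ 4: [(12,4) (15,4) (16,6) (16,14) (13,20) (12,20)]
4. After y ≤ 12: [(12,12) (12,4) (15,4) (16,6) (16,12)]
5. Canonical ring: [(12,4) (15,4) (16,6) (16,12) (12,12)]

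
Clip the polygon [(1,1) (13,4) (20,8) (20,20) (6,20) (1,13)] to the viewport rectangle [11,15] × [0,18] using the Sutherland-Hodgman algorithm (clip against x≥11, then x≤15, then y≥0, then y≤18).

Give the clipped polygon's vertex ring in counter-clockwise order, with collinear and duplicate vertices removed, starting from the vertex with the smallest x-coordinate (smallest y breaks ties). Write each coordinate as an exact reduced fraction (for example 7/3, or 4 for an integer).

1. After x ≥ 11: [(11,7/2) (13,4) (20,8) (20,20) (11,20)]
2. After x ≤ 15: [(11,7/2) (13,4) (15,36/7) (15,20) (11,20)]
3. After y ≥ 0: [(11,7/2) (13,4) (15,36/7) (15,20) (11,20)]
4. After y ≤ 18: [(11,18) (11,7/2) (13,4) (15,36/7) (15,18)]
5. Canonical ring: [(11,7/2) (13,4) (15,36/7) (15,18) (11,18)]

Clipped polygon: [(11,7/2) (13,4) (15,36/7) (15,18) (11,18)]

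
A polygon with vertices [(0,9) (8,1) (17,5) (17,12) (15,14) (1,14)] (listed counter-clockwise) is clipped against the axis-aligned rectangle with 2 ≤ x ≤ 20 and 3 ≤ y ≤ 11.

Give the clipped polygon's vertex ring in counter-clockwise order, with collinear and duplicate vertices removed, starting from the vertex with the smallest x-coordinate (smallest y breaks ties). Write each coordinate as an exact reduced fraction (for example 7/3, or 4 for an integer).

1. After x ≥ 2: [(2,7) (8,1) (17,5) (17,12) (15,14) (2,14)]
2. After x ≤ 20: [(2,7) (8,1) (17,5) (17,12) (15,14) (2,14)]
3. After y ≥ 3: [(2,7) (6,3) (25/2,3) (17,5) (17,12) (15,14) (2,14)]
4. After y ≤ 11: [(2,11) (2,7) (6,3) (25/2,3) (17,5) (17,11)]
5. Canonical ring: [(2,7) (6,3) (25/2,3) (17,5) (17,11) (2,11)]

Clipped polygon: [(2,7) (6,3) (25/2,3) (17,5) (17,11) (2,11)]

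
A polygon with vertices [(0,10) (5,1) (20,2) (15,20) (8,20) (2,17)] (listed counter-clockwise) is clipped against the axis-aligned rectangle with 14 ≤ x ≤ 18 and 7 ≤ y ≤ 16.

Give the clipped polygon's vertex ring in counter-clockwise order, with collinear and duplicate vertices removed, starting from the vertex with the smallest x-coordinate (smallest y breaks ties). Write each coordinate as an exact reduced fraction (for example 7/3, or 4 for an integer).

Clipped polygon: [(14,7) (18,7) (18,46/5) (145/9,16) (14,16)]

1. After x ≥ 14: [(14,8/5) (20,2) (15,20) (14,20)]
2. After x ≤ 18: [(14,8/5) (18,28/15) (18,46/5) (15,20) (14,20)]
3. After y ≥ 7: [(14,7) (18,7) (18,46/5) (15,20) (14,20)]
4. After y ≤ 16: [(14,16) (14,7) (18,7) (18,46/5) (145/9,16)]
5. Canonical ring: [(14,7) (18,7) (18,46/5) (145/9,16) (14,16)]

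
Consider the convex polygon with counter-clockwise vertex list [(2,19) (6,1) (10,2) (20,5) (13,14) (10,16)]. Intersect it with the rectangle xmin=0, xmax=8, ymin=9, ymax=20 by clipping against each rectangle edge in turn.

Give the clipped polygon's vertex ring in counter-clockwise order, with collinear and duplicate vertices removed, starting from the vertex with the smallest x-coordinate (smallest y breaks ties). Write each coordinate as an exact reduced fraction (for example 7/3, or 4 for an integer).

Clipped polygon: [(2,19) (38/9,9) (8,9) (8,67/4)]

1. After x ≥ 0: [(2,19) (6,1) (10,2) (20,5) (13,14) (10,16)]
2. After x ≤ 8: [(8,67/4) (2,19) (6,1) (8,3/2)]
3. After y ≥ 9: [(8,9) (8,67/4) (2,19) (38/9,9)]
4. After y ≤ 20: [(8,9) (8,67/4) (2,19) (38/9,9)]
5. Canonical ring: [(2,19) (38/9,9) (8,9) (8,67/4)]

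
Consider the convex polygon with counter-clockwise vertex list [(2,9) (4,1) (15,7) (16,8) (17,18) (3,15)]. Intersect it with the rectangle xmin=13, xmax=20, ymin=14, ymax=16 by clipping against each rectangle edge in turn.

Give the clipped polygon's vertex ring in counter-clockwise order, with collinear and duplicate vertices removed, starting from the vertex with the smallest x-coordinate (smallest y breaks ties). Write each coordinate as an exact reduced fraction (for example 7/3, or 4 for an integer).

1. After x ≥ 13: [(13,65/11) (15,7) (16,8) (17,18) (13,120/7)]
2. After x ≤ 20: [(13,65/11) (15,7) (16,8) (17,18) (13,120/7)]
3. After y ≥ 14: [(13,14) (83/5,14) (17,18) (13,120/7)]
4. After y ≤ 16: [(13,16) (13,14) (83/5,14) (84/5,16)]
5. Canonical ring: [(13,14) (83/5,14) (84/5,16) (13,16)]

Clipped polygon: [(13,14) (83/5,14) (84/5,16) (13,16)]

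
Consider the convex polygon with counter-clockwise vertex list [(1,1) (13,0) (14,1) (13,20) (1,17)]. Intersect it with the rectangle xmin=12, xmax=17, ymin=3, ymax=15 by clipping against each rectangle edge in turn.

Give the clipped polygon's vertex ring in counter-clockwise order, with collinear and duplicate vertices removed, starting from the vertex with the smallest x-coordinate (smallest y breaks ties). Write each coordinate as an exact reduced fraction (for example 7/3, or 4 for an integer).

Clipped polygon: [(12,3) (264/19,3) (252/19,15) (12,15)]

1. After x ≥ 12: [(12,1/12) (13,0) (14,1) (13,20) (12,79/4)]
2. After x ≤ 17: [(12,1/12) (13,0) (14,1) (13,20) (12,79/4)]
3. After y ≥ 3: [(12,3) (264/19,3) (13,20) (12,79/4)]
4. After y ≤ 15: [(12,15) (12,3) (264/19,3) (252/19,15)]
5. Canonical ring: [(12,3) (264/19,3) (252/19,15) (12,15)]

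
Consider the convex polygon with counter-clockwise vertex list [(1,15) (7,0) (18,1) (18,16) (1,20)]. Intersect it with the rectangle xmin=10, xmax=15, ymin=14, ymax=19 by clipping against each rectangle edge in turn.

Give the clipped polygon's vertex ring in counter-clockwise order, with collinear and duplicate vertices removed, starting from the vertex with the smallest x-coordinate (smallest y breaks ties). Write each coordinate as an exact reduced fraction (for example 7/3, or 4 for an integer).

1. After x ≥ 10: [(10,3/11) (18,1) (18,16) (10,304/17)]
2. After x ≤ 15: [(10,3/11) (15,8/11) (15,284/17) (10,304/17)]
3. After y ≥ 14: [(10,14) (15,14) (15,284/17) (10,304/17)]
4. After y ≤ 19: [(10,14) (15,14) (15,284/17) (10,304/17)]
5. Canonical ring: [(10,14) (15,14) (15,284/17) (10,304/17)]

Clipped polygon: [(10,14) (15,14) (15,284/17) (10,304/17)]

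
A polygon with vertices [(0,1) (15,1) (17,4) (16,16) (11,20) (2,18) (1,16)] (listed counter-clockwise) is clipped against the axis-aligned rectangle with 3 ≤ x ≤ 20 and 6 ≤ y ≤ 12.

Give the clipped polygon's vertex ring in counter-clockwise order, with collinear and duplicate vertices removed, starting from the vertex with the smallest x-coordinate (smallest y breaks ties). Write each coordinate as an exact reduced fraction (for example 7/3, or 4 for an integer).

Clipped polygon: [(3,6) (101/6,6) (49/3,12) (3,12)]

1. After x ≥ 3: [(3,1) (15,1) (17,4) (16,16) (11,20) (3,164/9)]
2. After x ≤ 20: [(3,1) (15,1) (17,4) (16,16) (11,20) (3,164/9)]
3. After y ≥ 6: [(3,6) (101/6,6) (16,16) (11,20) (3,164/9)]
4. After y ≤ 12: [(3,12) (3,6) (101/6,6) (49/3,12)]
5. Canonical ring: [(3,6) (101/6,6) (49/3,12) (3,12)]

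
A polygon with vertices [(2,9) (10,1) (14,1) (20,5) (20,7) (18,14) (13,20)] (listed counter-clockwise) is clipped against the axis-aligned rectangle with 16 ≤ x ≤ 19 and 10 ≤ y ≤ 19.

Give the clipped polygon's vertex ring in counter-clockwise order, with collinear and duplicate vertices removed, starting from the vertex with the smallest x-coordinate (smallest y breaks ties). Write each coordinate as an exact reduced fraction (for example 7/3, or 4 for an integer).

Clipped polygon: [(16,10) (19,10) (19,21/2) (18,14) (16,82/5)]

1. After x ≥ 16: [(16,7/3) (20,5) (20,7) (18,14) (16,82/5)]
2. After x ≤ 19: [(16,7/3) (19,13/3) (19,21/2) (18,14) (16,82/5)]
3. After y ≥ 10: [(16,10) (19,10) (19,21/2) (18,14) (16,82/5)]
4. After y ≤ 19: [(16,10) (19,10) (19,21/2) (18,14) (16,82/5)]
5. Canonical ring: [(16,10) (19,10) (19,21/2) (18,14) (16,82/5)]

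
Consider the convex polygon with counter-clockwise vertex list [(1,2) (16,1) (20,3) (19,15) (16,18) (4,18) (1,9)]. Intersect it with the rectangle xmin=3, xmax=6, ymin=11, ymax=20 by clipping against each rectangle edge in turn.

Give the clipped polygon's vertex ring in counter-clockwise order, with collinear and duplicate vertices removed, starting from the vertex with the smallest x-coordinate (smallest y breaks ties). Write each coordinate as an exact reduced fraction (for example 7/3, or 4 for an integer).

Clipped polygon: [(3,11) (6,11) (6,18) (4,18) (3,15)]

1. After x ≥ 3: [(3,28/15) (16,1) (20,3) (19,15) (16,18) (4,18) (3,15)]
2. After x ≤ 6: [(3,28/15) (6,5/3) (6,18) (4,18) (3,15)]
3. After y ≥ 11: [(3,11) (6,11) (6,18) (4,18) (3,15)]
4. After y ≤ 20: [(3,11) (6,11) (6,18) (4,18) (3,15)]
5. Canonical ring: [(3,11) (6,11) (6,18) (4,18) (3,15)]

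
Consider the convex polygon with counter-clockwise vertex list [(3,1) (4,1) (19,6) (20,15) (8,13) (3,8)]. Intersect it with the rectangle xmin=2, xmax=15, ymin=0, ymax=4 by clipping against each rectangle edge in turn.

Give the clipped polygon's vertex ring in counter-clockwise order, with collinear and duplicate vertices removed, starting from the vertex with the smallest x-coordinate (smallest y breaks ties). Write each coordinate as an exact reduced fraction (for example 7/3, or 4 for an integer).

Clipped polygon: [(3,1) (4,1) (13,4) (3,4)]

1. After x ≥ 2: [(3,1) (4,1) (19,6) (20,15) (8,13) (3,8)]
2. After x ≤ 15: [(3,1) (4,1) (15,14/3) (15,85/6) (8,13) (3,8)]
3. After y ≥ 0: [(3,1) (4,1) (15,14/3) (15,85/6) (8,13) (3,8)]
4. After y ≤ 4: [(3,4) (3,1) (4,1) (13,4)]
5. Canonical ring: [(3,1) (4,1) (13,4) (3,4)]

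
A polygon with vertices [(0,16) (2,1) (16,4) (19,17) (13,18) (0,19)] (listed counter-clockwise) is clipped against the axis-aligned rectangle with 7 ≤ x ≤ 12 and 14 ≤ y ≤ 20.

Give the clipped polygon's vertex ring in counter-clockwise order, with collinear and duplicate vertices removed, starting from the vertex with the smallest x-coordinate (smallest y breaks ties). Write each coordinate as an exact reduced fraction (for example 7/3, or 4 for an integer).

Clipped polygon: [(7,14) (12,14) (12,235/13) (7,240/13)]

1. After x ≥ 7: [(7,29/14) (16,4) (19,17) (13,18) (7,240/13)]
2. After x ≤ 12: [(7,29/14) (12,22/7) (12,235/13) (7,240/13)]
3. After y ≥ 14: [(7,14) (12,14) (12,235/13) (7,240/13)]
4. After y ≤ 20: [(7,14) (12,14) (12,235/13) (7,240/13)]
5. Canonical ring: [(7,14) (12,14) (12,235/13) (7,240/13)]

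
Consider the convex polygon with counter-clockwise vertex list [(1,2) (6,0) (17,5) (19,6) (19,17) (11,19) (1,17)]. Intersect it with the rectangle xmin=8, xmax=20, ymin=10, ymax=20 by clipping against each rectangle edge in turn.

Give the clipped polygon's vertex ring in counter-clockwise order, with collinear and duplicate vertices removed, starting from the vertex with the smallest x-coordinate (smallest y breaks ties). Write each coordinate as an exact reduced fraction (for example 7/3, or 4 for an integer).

1. After x ≥ 8: [(8,10/11) (17,5) (19,6) (19,17) (11,19) (8,92/5)]
2. After x ≤ 20: [(8,10/11) (17,5) (19,6) (19,17) (11,19) (8,92/5)]
3. After y ≥ 10: [(8,10) (19,10) (19,17) (11,19) (8,92/5)]
4. After y ≤ 20: [(8,10) (19,10) (19,17) (11,19) (8,92/5)]
5. Canonical ring: [(8,10) (19,10) (19,17) (11,19) (8,92/5)]

Clipped polygon: [(8,10) (19,10) (19,17) (11,19) (8,92/5)]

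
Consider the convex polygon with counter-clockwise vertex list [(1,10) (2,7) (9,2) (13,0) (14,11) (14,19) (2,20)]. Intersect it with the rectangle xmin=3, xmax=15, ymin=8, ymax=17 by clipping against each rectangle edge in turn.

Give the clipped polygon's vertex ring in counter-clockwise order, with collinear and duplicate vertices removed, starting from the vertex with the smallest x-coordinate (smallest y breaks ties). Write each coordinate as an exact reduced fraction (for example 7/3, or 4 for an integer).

1. After x ≥ 3: [(3,44/7) (9,2) (13,0) (14,11) (14,19) (3,239/12)]
2. After x ≤ 15: [(3,44/7) (9,2) (13,0) (14,11) (14,19) (3,239/12)]
3. After y ≥ 8: [(3,8) (151/11,8) (14,11) (14,19) (3,239/12)]
4. After y ≤ 17: [(3,17) (3,8) (151/11,8) (14,11) (14,17)]
5. Canonical ring: [(3,8) (151/11,8) (14,11) (14,17) (3,17)]

Clipped polygon: [(3,8) (151/11,8) (14,11) (14,17) (3,17)]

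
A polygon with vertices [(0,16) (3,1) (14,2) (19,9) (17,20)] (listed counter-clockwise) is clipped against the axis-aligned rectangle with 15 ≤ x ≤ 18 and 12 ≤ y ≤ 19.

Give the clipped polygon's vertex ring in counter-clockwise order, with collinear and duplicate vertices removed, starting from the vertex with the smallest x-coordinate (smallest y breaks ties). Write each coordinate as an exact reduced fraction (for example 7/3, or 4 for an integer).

1. After x ≥ 15: [(15,332/17) (15,17/5) (19,9) (17,20)]
2. After x ≤ 18: [(15,332/17) (15,17/5) (18,38/5) (18,29/2) (17,20)]
3. After y ≥ 12: [(15,332/17) (15,12) (18,12) (18,29/2) (17,20)]
4. After y ≤ 19: [(15,19) (15,12) (18,12) (18,29/2) (189/11,19)]
5. Canonical ring: [(15,12) (18,12) (18,29/2) (189/11,19) (15,19)]

Clipped polygon: [(15,12) (18,12) (18,29/2) (189/11,19) (15,19)]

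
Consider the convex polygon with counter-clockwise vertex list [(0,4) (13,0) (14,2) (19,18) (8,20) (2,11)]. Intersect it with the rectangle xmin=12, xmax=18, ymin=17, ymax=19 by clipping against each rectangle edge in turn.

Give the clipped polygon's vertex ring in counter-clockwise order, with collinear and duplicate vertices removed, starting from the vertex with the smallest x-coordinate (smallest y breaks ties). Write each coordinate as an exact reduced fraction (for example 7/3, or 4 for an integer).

1. After x ≥ 12: [(12,4/13) (13,0) (14,2) (19,18) (12,212/11)]
2. After x ≤ 18: [(12,4/13) (13,0) (14,2) (18,74/5) (18,200/11) (12,212/11)]
3. After y ≥ 17: [(12,17) (18,17) (18,200/11) (12,212/11)]
4. After y ≤ 19: [(12,19) (12,17) (18,17) (18,200/11) (27/2,19)]
5. Canonical ring: [(12,17) (18,17) (18,200/11) (27/2,19) (12,19)]

Clipped polygon: [(12,17) (18,17) (18,200/11) (27/2,19) (12,19)]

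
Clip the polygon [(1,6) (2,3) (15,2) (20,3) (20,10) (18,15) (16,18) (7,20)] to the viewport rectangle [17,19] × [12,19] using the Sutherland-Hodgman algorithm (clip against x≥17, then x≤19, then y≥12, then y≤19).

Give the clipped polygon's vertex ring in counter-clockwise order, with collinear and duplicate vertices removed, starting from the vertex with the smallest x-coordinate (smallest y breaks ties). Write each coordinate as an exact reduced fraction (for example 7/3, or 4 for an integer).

1. After x ≥ 17: [(17,12/5) (20,3) (20,10) (18,15) (17,33/2)]
2. After x ≤ 19: [(17,12/5) (19,14/5) (19,25/2) (18,15) (17,33/2)]
3. After y ≥ 12: [(17,12) (19,12) (19,25/2) (18,15) (17,33/2)]
4. After y ≤ 19: [(17,12) (19,12) (19,25/2) (18,15) (17,33/2)]
5. Canonical ring: [(17,12) (19,12) (19,25/2) (18,15) (17,33/2)]

Clipped polygon: [(17,12) (19,12) (19,25/2) (18,15) (17,33/2)]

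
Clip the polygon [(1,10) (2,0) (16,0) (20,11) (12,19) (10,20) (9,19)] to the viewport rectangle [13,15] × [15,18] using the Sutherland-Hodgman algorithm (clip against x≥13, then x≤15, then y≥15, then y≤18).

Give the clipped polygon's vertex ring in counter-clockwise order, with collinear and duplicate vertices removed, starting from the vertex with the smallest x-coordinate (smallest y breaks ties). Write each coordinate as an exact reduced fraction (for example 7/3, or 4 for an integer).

Clipped polygon: [(13,15) (15,15) (15,16) (13,18)]

1. After x ≥ 13: [(13,0) (16,0) (20,11) (13,18)]
2. After x ≤ 15: [(13,0) (15,0) (15,16) (13,18)]
3. After y ≥ 15: [(13,15) (15,15) (15,16) (13,18)]
4. After y ≤ 18: [(13,15) (15,15) (15,16) (13,18)]
5. Canonical ring: [(13,15) (15,15) (15,16) (13,18)]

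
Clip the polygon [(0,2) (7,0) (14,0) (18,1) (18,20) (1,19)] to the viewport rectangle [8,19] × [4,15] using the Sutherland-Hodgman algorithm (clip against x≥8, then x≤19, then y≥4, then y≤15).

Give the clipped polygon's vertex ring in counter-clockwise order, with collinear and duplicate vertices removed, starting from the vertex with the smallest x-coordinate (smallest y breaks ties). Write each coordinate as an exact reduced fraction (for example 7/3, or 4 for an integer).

Clipped polygon: [(8,4) (18,4) (18,15) (8,15)]

1. After x ≥ 8: [(8,0) (14,0) (18,1) (18,20) (8,330/17)]
2. After x ≤ 19: [(8,0) (14,0) (18,1) (18,20) (8,330/17)]
3. After y ≥ 4: [(8,4) (18,4) (18,20) (8,330/17)]
4. After y ≤ 15: [(8,15) (8,4) (18,4) (18,15)]
5. Canonical ring: [(8,4) (18,4) (18,15) (8,15)]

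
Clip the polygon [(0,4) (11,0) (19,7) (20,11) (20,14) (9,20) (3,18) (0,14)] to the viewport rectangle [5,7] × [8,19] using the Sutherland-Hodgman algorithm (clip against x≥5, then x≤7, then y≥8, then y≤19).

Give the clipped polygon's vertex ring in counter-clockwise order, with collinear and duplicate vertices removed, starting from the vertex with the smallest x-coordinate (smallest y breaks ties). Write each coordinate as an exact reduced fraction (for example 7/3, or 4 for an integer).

Clipped polygon: [(5,8) (7,8) (7,19) (6,19) (5,56/3)]

1. After x ≥ 5: [(5,24/11) (11,0) (19,7) (20,11) (20,14) (9,20) (5,56/3)]
2. After x ≤ 7: [(5,24/11) (7,16/11) (7,58/3) (5,56/3)]
3. After y ≥ 8: [(5,8) (7,8) (7,58/3) (5,56/3)]
4. After y ≤ 19: [(5,8) (7,8) (7,19) (6,19) (5,56/3)]
5. Canonical ring: [(5,8) (7,8) (7,19) (6,19) (5,56/3)]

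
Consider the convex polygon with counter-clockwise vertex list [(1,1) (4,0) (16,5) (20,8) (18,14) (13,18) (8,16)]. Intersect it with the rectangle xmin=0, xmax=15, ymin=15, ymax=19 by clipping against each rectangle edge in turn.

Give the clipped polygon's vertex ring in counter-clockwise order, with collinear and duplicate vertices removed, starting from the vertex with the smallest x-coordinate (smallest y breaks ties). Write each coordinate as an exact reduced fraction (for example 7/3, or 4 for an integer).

1. After x ≥ 0: [(1,1) (4,0) (16,5) (20,8) (18,14) (13,18) (8,16)]
2. After x ≤ 15: [(1,1) (4,0) (15,55/12) (15,82/5) (13,18) (8,16)]
3. After y ≥ 15: [(113/15,15) (15,15) (15,82/5) (13,18) (8,16)]
4. After y ≤ 19: [(113/15,15) (15,15) (15,82/5) (13,18) (8,16)]
5. Canonical ring: [(113/15,15) (15,15) (15,82/5) (13,18) (8,16)]

Clipped polygon: [(113/15,15) (15,15) (15,82/5) (13,18) (8,16)]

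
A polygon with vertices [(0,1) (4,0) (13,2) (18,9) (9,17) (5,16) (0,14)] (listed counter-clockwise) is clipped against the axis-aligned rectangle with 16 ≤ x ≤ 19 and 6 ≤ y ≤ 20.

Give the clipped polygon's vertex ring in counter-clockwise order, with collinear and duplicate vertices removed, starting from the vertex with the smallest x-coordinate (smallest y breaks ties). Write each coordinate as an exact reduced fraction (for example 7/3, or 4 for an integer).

1. After x ≥ 16: [(16,31/5) (18,9) (16,97/9)]
2. After x ≤ 19: [(16,31/5) (18,9) (16,97/9)]
3. After y ≥ 6: [(16,31/5) (18,9) (16,97/9)]
4. After y ≤ 20: [(16,31/5) (18,9) (16,97/9)]
5. Canonical ring: [(16,31/5) (18,9) (16,97/9)]

Clipped polygon: [(16,31/5) (18,9) (16,97/9)]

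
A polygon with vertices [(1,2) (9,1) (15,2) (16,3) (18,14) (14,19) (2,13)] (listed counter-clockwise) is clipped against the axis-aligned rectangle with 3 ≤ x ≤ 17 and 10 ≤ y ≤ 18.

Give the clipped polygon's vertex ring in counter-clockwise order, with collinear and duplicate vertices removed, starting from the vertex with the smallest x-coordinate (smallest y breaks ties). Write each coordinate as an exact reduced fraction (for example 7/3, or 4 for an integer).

Clipped polygon: [(3,10) (17,10) (17,61/4) (74/5,18) (12,18) (3,27/2)]

1. After x ≥ 3: [(3,7/4) (9,1) (15,2) (16,3) (18,14) (14,19) (3,27/2)]
2. After x ≤ 17: [(3,7/4) (9,1) (15,2) (16,3) (17,17/2) (17,61/4) (14,19) (3,27/2)]
3. After y ≥ 10: [(3,10) (17,10) (17,61/4) (14,19) (3,27/2)]
4. After y ≤ 18: [(3,10) (17,10) (17,61/4) (74/5,18) (12,18) (3,27/2)]
5. Canonical ring: [(3,10) (17,10) (17,61/4) (74/5,18) (12,18) (3,27/2)]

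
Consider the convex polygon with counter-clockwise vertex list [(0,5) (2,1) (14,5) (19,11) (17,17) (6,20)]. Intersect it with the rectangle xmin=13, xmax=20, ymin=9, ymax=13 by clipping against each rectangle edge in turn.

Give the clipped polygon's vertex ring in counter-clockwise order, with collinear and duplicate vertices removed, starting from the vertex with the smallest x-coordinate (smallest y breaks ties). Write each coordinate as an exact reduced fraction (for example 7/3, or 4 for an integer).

Clipped polygon: [(13,9) (52/3,9) (19,11) (55/3,13) (13,13)]

1. After x ≥ 13: [(13,14/3) (14,5) (19,11) (17,17) (13,199/11)]
2. After x ≤ 20: [(13,14/3) (14,5) (19,11) (17,17) (13,199/11)]
3. After y ≥ 9: [(13,9) (52/3,9) (19,11) (17,17) (13,199/11)]
4. After y ≤ 13: [(13,13) (13,9) (52/3,9) (19,11) (55/3,13)]
5. Canonical ring: [(13,9) (52/3,9) (19,11) (55/3,13) (13,13)]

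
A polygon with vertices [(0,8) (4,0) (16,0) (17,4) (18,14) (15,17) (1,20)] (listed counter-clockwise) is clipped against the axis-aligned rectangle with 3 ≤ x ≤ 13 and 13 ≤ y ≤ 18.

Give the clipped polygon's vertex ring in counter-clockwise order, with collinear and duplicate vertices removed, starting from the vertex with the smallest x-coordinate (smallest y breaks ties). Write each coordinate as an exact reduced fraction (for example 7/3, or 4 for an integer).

Clipped polygon: [(3,13) (13,13) (13,122/7) (31/3,18) (3,18)]

1. After x ≥ 3: [(3,2) (4,0) (16,0) (17,4) (18,14) (15,17) (3,137/7)]
2. After x ≤ 13: [(3,2) (4,0) (13,0) (13,122/7) (3,137/7)]
3. After y ≥ 13: [(3,13) (13,13) (13,122/7) (3,137/7)]
4. After y ≤ 18: [(3,18) (3,13) (13,13) (13,122/7) (31/3,18)]
5. Canonical ring: [(3,13) (13,13) (13,122/7) (31/3,18) (3,18)]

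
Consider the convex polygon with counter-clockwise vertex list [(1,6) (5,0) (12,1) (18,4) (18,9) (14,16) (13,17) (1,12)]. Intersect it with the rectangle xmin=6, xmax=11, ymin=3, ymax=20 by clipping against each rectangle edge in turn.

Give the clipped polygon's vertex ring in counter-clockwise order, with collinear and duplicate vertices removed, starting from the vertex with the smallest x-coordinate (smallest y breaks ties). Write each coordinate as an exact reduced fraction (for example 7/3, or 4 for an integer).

1. After x ≥ 6: [(6,1/7) (12,1) (18,4) (18,9) (14,16) (13,17) (6,169/12)]
2. After x ≤ 11: [(6,1/7) (11,6/7) (11,97/6) (6,169/12)]
3. After y ≥ 3: [(6,3) (11,3) (11,97/6) (6,169/12)]
4. After y ≤ 20: [(6,3) (11,3) (11,97/6) (6,169/12)]
5. Canonical ring: [(6,3) (11,3) (11,97/6) (6,169/12)]

Clipped polygon: [(6,3) (11,3) (11,97/6) (6,169/12)]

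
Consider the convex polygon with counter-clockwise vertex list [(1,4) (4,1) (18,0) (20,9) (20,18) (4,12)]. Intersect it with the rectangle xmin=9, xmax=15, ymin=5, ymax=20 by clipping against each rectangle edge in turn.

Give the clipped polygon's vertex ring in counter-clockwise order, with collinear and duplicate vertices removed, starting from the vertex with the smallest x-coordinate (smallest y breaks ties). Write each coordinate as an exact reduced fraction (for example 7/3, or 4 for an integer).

1. After x ≥ 9: [(9,9/14) (18,0) (20,9) (20,18) (9,111/8)]
2. After x ≤ 15: [(9,9/14) (15,3/14) (15,129/8) (9,111/8)]
3. After y ≥ 5: [(9,5) (15,5) (15,129/8) (9,111/8)]
4. After y ≤ 20: [(9,5) (15,5) (15,129/8) (9,111/8)]
5. Canonical ring: [(9,5) (15,5) (15,129/8) (9,111/8)]

Clipped polygon: [(9,5) (15,5) (15,129/8) (9,111/8)]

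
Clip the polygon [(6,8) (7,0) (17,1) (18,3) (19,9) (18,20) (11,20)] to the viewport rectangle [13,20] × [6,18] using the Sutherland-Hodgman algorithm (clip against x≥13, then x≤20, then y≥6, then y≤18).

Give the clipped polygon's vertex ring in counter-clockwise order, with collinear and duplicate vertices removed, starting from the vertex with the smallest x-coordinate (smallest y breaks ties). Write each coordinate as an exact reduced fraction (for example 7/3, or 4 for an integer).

1. After x ≥ 13: [(13,3/5) (17,1) (18,3) (19,9) (18,20) (13,20)]
2. After x ≤ 20: [(13,3/5) (17,1) (18,3) (19,9) (18,20) (13,20)]
3. After y ≥ 6: [(13,6) (37/2,6) (19,9) (18,20) (13,20)]
4. After y ≤ 18: [(13,18) (13,6) (37/2,6) (19,9) (200/11,18)]
5. Canonical ring: [(13,6) (37/2,6) (19,9) (200/11,18) (13,18)]

Clipped polygon: [(13,6) (37/2,6) (19,9) (200/11,18) (13,18)]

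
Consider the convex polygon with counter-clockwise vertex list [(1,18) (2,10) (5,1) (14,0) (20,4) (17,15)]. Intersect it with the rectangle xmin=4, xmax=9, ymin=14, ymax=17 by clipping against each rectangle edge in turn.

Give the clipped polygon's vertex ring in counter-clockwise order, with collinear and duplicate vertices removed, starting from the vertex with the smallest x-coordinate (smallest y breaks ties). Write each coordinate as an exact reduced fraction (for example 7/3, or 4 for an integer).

Clipped polygon: [(4,14) (9,14) (9,33/2) (19/3,17) (4,17)]

1. After x ≥ 4: [(4,279/16) (4,4) (5,1) (14,0) (20,4) (17,15)]
2. After x ≤ 9: [(9,33/2) (4,279/16) (4,4) (5,1) (9,5/9)]
3. After y ≥ 14: [(9,14) (9,33/2) (4,279/16) (4,14)]
4. After y ≤ 17: [(9,14) (9,33/2) (19/3,17) (4,17) (4,14)]
5. Canonical ring: [(4,14) (9,14) (9,33/2) (19/3,17) (4,17)]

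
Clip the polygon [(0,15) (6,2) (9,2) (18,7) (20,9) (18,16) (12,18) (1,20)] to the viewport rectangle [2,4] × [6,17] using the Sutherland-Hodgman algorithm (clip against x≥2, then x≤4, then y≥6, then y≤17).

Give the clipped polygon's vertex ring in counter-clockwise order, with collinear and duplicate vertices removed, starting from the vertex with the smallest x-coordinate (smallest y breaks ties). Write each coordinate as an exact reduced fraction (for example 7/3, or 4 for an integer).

1. After x ≥ 2: [(2,32/3) (6,2) (9,2) (18,7) (20,9) (18,16) (12,18) (2,218/11)]
2. After x ≤ 4: [(2,32/3) (4,19/3) (4,214/11) (2,218/11)]
3. After y ≥ 6: [(2,32/3) (4,19/3) (4,214/11) (2,218/11)]
4. After y ≤ 17: [(2,17) (2,32/3) (4,19/3) (4,17)]
5. Canonical ring: [(2,32/3) (4,19/3) (4,17) (2,17)]

Clipped polygon: [(2,32/3) (4,19/3) (4,17) (2,17)]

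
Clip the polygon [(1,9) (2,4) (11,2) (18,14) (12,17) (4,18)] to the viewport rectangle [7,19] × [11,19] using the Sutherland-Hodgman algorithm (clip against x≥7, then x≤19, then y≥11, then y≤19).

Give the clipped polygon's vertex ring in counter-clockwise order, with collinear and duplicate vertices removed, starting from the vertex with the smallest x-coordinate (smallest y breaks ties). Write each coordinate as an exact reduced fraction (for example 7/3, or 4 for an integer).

Clipped polygon: [(7,11) (65/4,11) (18,14) (12,17) (7,141/8)]

1. After x ≥ 7: [(7,26/9) (11,2) (18,14) (12,17) (7,141/8)]
2. After x ≤ 19: [(7,26/9) (11,2) (18,14) (12,17) (7,141/8)]
3. After y ≥ 11: [(7,11) (65/4,11) (18,14) (12,17) (7,141/8)]
4. After y ≤ 19: [(7,11) (65/4,11) (18,14) (12,17) (7,141/8)]
5. Canonical ring: [(7,11) (65/4,11) (18,14) (12,17) (7,141/8)]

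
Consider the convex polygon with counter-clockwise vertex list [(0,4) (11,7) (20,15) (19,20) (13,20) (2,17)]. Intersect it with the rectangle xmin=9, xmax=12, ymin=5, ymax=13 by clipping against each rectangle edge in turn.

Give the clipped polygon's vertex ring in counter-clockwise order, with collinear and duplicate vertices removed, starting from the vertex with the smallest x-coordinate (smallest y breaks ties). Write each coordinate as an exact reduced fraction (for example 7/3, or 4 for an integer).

Clipped polygon: [(9,71/11) (11,7) (12,71/9) (12,13) (9,13)]

1. After x ≥ 9: [(9,71/11) (11,7) (20,15) (19,20) (13,20) (9,208/11)]
2. After x ≤ 12: [(9,71/11) (11,7) (12,71/9) (12,217/11) (9,208/11)]
3. After y ≥ 5: [(9,71/11) (11,7) (12,71/9) (12,217/11) (9,208/11)]
4. After y ≤ 13: [(9,13) (9,71/11) (11,7) (12,71/9) (12,13)]
5. Canonical ring: [(9,71/11) (11,7) (12,71/9) (12,13) (9,13)]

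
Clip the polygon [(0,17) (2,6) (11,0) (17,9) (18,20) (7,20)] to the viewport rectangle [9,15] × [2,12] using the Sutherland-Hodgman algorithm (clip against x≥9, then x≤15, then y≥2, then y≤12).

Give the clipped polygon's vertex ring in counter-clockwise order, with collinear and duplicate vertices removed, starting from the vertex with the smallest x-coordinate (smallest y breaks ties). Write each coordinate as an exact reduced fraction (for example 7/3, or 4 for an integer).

1. After x ≥ 9: [(9,4/3) (11,0) (17,9) (18,20) (9,20)]
2. After x ≤ 15: [(9,4/3) (11,0) (15,6) (15,20) (9,20)]
3. After y ≥ 2: [(9,2) (37/3,2) (15,6) (15,20) (9,20)]
4. After y ≤ 12: [(9,12) (9,2) (37/3,2) (15,6) (15,12)]
5. Canonical ring: [(9,2) (37/3,2) (15,6) (15,12) (9,12)]

Clipped polygon: [(9,2) (37/3,2) (15,6) (15,12) (9,12)]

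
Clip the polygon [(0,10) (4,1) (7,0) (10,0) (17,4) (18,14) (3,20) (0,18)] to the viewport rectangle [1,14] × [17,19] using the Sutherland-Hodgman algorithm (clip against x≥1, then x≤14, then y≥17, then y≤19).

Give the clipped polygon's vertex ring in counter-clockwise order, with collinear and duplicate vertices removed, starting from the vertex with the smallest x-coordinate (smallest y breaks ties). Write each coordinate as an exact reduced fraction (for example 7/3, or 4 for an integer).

1. After x ≥ 1: [(1,31/4) (4,1) (7,0) (10,0) (17,4) (18,14) (3,20) (1,56/3)]
2. After x ≤ 14: [(1,31/4) (4,1) (7,0) (10,0) (14,16/7) (14,78/5) (3,20) (1,56/3)]
3. After y ≥ 17: [(1,17) (21/2,17) (3,20) (1,56/3)]
4. After y ≤ 19: [(1,17) (21/2,17) (11/2,19) (3/2,19) (1,56/3)]
5. Canonical ring: [(1,17) (21/2,17) (11/2,19) (3/2,19) (1,56/3)]

Clipped polygon: [(1,17) (21/2,17) (11/2,19) (3/2,19) (1,56/3)]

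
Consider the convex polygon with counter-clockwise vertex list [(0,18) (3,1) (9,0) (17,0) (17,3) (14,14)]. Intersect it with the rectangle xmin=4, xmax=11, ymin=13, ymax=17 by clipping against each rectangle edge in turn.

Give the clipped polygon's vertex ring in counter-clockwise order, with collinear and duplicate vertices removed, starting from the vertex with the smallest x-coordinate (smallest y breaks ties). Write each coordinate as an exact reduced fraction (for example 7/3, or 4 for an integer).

1. After x ≥ 4: [(4,118/7) (4,5/6) (9,0) (17,0) (17,3) (14,14)]
2. After x ≤ 11: [(11,104/7) (4,118/7) (4,5/6) (9,0) (11,0)]
3. After y ≥ 13: [(11,13) (11,104/7) (4,118/7) (4,13)]
4. After y ≤ 17: [(11,13) (11,104/7) (4,118/7) (4,13)]
5. Canonical ring: [(4,13) (11,13) (11,104/7) (4,118/7)]

Clipped polygon: [(4,13) (11,13) (11,104/7) (4,118/7)]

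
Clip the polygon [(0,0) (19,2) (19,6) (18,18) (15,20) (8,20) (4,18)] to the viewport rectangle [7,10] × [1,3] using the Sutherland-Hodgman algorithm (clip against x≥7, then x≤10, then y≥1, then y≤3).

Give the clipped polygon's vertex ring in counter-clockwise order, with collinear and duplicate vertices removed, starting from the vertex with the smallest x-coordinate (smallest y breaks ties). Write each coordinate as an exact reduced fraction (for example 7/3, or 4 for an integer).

Clipped polygon: [(7,1) (19/2,1) (10,20/19) (10,3) (7,3)]

1. After x ≥ 7: [(7,14/19) (19,2) (19,6) (18,18) (15,20) (8,20) (7,39/2)]
2. After x ≤ 10: [(7,14/19) (10,20/19) (10,20) (8,20) (7,39/2)]
3. After y ≥ 1: [(7,1) (19/2,1) (10,20/19) (10,20) (8,20) (7,39/2)]
4. After y ≤ 3: [(7,3) (7,1) (19/2,1) (10,20/19) (10,3)]
5. Canonical ring: [(7,1) (19/2,1) (10,20/19) (10,3) (7,3)]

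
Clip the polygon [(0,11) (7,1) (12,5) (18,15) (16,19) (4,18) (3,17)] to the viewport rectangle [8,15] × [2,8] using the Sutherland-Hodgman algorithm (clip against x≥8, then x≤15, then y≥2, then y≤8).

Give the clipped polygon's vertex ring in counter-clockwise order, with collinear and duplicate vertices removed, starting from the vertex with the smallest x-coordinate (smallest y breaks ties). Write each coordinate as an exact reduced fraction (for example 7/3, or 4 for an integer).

1. After x ≥ 8: [(8,9/5) (12,5) (18,15) (16,19) (8,55/3)]
2. After x ≤ 15: [(8,9/5) (12,5) (15,10) (15,227/12) (8,55/3)]
3. After y ≥ 2: [(8,2) (33/4,2) (12,5) (15,10) (15,227/12) (8,55/3)]
4. After y ≤ 8: [(8,8) (8,2) (33/4,2) (12,5) (69/5,8)]
5. Canonical ring: [(8,2) (33/4,2) (12,5) (69/5,8) (8,8)]

Clipped polygon: [(8,2) (33/4,2) (12,5) (69/5,8) (8,8)]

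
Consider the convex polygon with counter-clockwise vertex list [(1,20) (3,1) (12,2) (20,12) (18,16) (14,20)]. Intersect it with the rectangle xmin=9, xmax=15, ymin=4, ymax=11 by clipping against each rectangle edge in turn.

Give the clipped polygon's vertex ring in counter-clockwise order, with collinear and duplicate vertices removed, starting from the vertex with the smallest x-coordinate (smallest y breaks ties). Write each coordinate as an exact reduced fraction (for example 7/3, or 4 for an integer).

1. After x ≥ 9: [(9,20) (9,5/3) (12,2) (20,12) (18,16) (14,20)]
2. After x ≤ 15: [(9,20) (9,5/3) (12,2) (15,23/4) (15,19) (14,20)]
3. After y ≥ 4: [(9,20) (9,4) (68/5,4) (15,23/4) (15,19) (14,20)]
4. After y ≤ 11: [(9,11) (9,4) (68/5,4) (15,23/4) (15,11)]
5. Canonical ring: [(9,4) (68/5,4) (15,23/4) (15,11) (9,11)]

Clipped polygon: [(9,4) (68/5,4) (15,23/4) (15,11) (9,11)]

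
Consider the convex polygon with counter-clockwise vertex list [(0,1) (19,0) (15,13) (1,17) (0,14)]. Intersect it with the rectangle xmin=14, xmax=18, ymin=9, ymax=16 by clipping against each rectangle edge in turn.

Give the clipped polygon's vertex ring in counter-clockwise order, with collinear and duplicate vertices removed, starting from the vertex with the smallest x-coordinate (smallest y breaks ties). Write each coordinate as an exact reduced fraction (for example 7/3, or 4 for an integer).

Clipped polygon: [(14,9) (211/13,9) (15,13) (14,93/7)]

1. After x ≥ 14: [(14,5/19) (19,0) (15,13) (14,93/7)]
2. After x ≤ 18: [(14,5/19) (18,1/19) (18,13/4) (15,13) (14,93/7)]
3. After y ≥ 9: [(14,9) (211/13,9) (15,13) (14,93/7)]
4. After y ≤ 16: [(14,9) (211/13,9) (15,13) (14,93/7)]
5. Canonical ring: [(14,9) (211/13,9) (15,13) (14,93/7)]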